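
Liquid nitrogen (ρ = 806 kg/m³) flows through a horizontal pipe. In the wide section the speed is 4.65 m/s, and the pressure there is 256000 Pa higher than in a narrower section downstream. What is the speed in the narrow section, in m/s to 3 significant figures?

25.6 m/s

Horizontal Bernoulli: P₁ + ½ρv₁² = P₂ + ½ρv₂², so v₂² = v₁² + 2(P₁ − P₂)/ρ.
v₂ = √(4.65² + 2·256000/806) = √(21.6 + 635) = 25.6 m/s.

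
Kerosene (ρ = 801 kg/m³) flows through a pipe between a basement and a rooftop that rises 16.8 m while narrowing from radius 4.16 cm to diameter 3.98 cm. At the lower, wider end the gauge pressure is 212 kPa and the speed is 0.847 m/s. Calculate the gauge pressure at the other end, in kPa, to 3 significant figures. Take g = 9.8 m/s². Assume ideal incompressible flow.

P₂ = 74.9 kPa

Continuity gives A₁v₁ = A₂v₂, so v₂ = (54.4 cm²)/(12.4 cm²) × 0.847 m/s = 3.70 m/s.
Bernoulli: P₁ + ½ρv₁² + ρg h₁ = P₂ + ½ρv₂² + ρg h₂, so P₂ = P₁ + ½ρ(v₁² − v₂²) − ρg(h₂ − h₁).
P₂ = 212000 + ½·801·(0.847² − 3.70²) − 801·9.8·(+16.8) = 212000 + (-5200) − (132000) = 74900 Pa.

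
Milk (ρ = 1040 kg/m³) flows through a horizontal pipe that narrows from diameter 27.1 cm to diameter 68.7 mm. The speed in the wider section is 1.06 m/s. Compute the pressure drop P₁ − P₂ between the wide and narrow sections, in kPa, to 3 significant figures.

Mass conservation (A₁v₁ = A₂v₂) gives v₂ = 1.06 × 577/37.1 = 16.5 m/s.
Along the horizontal streamline, P + ½ρv² is constant.
P₁ − P₂ = ½·1040·(16.5² − 1.06²) = ½·1040·271 = 141000 Pa.

ΔP = 141 kPa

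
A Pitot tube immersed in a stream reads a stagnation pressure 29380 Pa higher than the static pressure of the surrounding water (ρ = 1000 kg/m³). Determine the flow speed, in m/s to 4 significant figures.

Bernoulli between the free stream and the stagnation point: ½ρv² = P_stag − P_static.
v = √(2ΔP/ρ) = √(2·29380/1000) = 7.666 m/s.

v ≈ 7.666 m/s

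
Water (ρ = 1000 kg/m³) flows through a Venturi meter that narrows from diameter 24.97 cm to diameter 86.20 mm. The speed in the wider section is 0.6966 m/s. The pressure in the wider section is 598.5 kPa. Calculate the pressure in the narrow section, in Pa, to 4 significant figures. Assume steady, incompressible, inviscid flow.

P₂ = 581700 Pa

Continuity gives A₁v₁ = A₂v₂, so v₂ = (489.7 cm²)/(58.36 cm²) × 0.6966 m/s = 5.845 m/s.
With no height change, Bernoulli's equation is P₁ + ½ρv₁² = P₂ + ½ρv₂².
P₂ = P₁ − ½ρ(v₂² − v₁²) = 598500 − ½·1000·(5.845² − 0.6966²) = 598500 − 16840 = 581700 Pa.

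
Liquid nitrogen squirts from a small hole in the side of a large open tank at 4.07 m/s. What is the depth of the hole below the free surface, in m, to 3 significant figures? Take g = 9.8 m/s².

For a small hole in a large open tank, ½v² = gh, giving h = v²/(2g).
h = 4.07²/(2·9.8) = 16.6/19.60 = 0.845 m.

h ≈ 0.845 m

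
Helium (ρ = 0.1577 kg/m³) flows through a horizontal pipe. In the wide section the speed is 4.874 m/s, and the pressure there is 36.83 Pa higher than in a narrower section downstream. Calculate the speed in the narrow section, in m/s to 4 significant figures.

22.16 m/s

Horizontal Bernoulli: P₁ + ½ρv₁² = P₂ + ½ρv₂², so v₂² = v₁² + 2(P₁ − P₂)/ρ.
v₂ = √(4.874² + 2·36.83/0.1577) = √(23.76 + 467.1) = 22.16 m/s.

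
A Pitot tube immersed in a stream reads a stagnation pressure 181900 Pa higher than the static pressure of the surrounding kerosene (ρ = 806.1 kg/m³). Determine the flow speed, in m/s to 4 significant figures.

Bernoulli between the free stream and the stagnation point: ½ρv² = P_stag − P_static.
v = √(2ΔP/ρ) = √(2·181900/806.1) = 21.24 m/s.

v ≈ 21.24 m/s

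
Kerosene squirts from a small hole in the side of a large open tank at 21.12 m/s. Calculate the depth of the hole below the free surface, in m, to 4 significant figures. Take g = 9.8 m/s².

Inverting v = √(2gh) gives h = v² / 2g.
h = 21.12²/(2·9.8) = 446.1/19.60 = 22.76 m.

h ≈ 22.76 m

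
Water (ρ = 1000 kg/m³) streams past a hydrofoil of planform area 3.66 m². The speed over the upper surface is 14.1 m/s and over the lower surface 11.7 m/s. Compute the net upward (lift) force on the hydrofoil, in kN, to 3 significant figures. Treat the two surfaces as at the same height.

F = 113 kN

The faster flow above has the lower pressure; Bernoulli (same height) gives ΔP = ½ρ(v_up² − v_low²).
ΔP = ½·1000·(14.1² − 11.7²) = 31000 Pa.
Lift = ΔP · A = 31000 × 3.66 = 113000 N.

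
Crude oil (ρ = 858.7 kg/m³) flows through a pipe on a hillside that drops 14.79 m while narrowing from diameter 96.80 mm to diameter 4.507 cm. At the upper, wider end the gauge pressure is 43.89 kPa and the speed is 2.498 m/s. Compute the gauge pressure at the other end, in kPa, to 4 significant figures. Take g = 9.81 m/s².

P₂ ≈ 114.1 kPa

Mass conservation (A₁v₁ = A₂v₂) gives v₂ = 2.498 × 73.59/15.95 = 11.52 m/s.
Bernoulli: P₁ + ½ρv₁² + ρg h₁ = P₂ + ½ρv₂² + ρg h₂, so P₂ = P₁ + ½ρ(v₁² − v₂²) − ρg(h₂ − h₁).
P₂ = 43890 + ½·858.7·(2.498² − 11.52²) − 858.7·9.81·(−14.79) = 43890 + (-54330) − (-124600) = 114100 Pa.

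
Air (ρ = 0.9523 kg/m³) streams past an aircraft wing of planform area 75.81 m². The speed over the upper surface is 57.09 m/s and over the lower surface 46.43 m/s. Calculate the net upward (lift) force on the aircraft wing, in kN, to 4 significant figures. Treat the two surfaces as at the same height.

39.83 kN

With equal heights on the two surfaces, Bernoulli gives P_lower − P_upper = ½ρ(v_upper² − v_lower²).
ΔP = ½·0.9523·(57.09² − 46.43²) = 525.4 Pa.
Lift = ΔP · A = 525.4 × 75.81 = 39830 N.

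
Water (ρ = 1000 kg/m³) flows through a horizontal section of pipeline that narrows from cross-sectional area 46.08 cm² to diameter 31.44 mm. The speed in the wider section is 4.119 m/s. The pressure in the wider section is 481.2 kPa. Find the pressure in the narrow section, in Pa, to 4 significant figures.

190800 Pa

Continuity gives A₁v₁ = A₂v₂, so v₂ = (46.08 cm²)/(7.763 cm²) × 4.119 m/s = 24.45 m/s.
Bernoulli (h₁ = h₂): P₁ − P₂ = ½ρ(v₂² − v₁²).
P₂ = P₁ − ½ρ(v₂² − v₁²) = 481200 − ½·1000·(24.45² − 4.119²) = 481200 − 290400 = 190800 Pa.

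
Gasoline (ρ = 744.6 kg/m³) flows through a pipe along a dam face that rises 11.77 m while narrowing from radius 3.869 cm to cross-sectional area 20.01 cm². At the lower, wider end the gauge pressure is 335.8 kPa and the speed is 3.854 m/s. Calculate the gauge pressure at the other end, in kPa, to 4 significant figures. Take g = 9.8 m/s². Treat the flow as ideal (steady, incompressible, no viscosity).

224.9 kPa

Continuity gives A₁v₁ = A₂v₂, so v₂ = (47.03 cm²)/(20.01 cm²) × 3.854 m/s = 9.058 m/s.
Bernoulli: P₁ + ½ρv₁² + ρg h₁ = P₂ + ½ρv₂² + ρg h₂, so P₂ = P₁ + ½ρ(v₁² − v₂²) − ρg(h₂ − h₁).
P₂ = 335800 + ½·744.6·(3.854² − 9.058²) − 744.6·9.8·(+11.77) = 335800 + (-25010) − (85890) = 224900 Pa.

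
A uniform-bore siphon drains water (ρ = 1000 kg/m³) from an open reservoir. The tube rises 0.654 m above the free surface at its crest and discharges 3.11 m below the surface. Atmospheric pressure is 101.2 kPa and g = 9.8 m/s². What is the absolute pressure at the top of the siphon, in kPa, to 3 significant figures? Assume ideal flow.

P_top = 64.3 kPa

Bernoulli surface→outlet gives ½v² = g·h_out, so v = √(2·9.8·3.11) = 7.81 m/s.
The bore is uniform, so the speed at the crest is the same v. Bernoulli surface→crest: P_atm = P_top + ½ρv² + ρg·h_top.
P_top = 101200 − ½·1000·7.81² − 1000·9.8·0.654 = 64300 Pa.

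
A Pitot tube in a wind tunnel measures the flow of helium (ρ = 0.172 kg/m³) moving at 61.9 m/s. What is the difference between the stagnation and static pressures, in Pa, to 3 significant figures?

Bernoulli between the free stream and the stagnation point: ½ρv² = P_stag − P_static.
ΔP = ½·0.172·61.9² = 330 Pa.

330 Pa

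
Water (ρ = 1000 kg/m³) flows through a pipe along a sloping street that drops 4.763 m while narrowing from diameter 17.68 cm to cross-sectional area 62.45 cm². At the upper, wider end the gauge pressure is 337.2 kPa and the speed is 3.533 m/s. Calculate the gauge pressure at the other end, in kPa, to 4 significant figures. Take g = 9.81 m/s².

Continuity gives A₁v₁ = A₂v₂, so v₂ = (245.5 cm²)/(62.45 cm²) × 3.533 m/s = 13.89 m/s.
Bernoulli: P₁ + ½ρv₁² + ρg h₁ = P₂ + ½ρv₂² + ρg h₂, so P₂ = P₁ + ½ρ(v₁² − v₂²) − ρg(h₂ − h₁).
P₂ = 337200 + ½·1000·(3.533² − 13.89²) − 1000·9.81·(−4.763) = 337200 + (-90210) − (-46730) = 293700 Pa.

293.7 kPa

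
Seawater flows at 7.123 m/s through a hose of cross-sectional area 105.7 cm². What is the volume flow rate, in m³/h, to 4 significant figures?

Q = A·v = 0.01057 m² × 7.123 m/s = 0.07529 m³/s.
Converting: 0.07529 m³/s × 3600 = 271.0 m³/h.

Q ≈ 271.0 m³/h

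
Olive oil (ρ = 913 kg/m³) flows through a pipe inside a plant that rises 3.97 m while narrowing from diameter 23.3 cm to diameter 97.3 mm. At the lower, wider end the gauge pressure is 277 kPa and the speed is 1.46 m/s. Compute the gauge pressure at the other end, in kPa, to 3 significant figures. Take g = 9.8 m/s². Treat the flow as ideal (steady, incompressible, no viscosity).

P₂ = 210 kPa

By continuity, v₂ = v₁·A₁/A₂ = 1.46·(426/74.4) = 8.37 m/s.
Bernoulli: P₁ + ½ρv₁² + ρg h₁ = P₂ + ½ρv₂² + ρg h₂, so P₂ = P₁ + ½ρ(v₁² − v₂²) − ρg(h₂ − h₁).
P₂ = 277000 + ½·913·(1.46² − 8.37²) − 913·9.8·(+3.97) = 277000 + (-31000) − (35500) = 210000 Pa.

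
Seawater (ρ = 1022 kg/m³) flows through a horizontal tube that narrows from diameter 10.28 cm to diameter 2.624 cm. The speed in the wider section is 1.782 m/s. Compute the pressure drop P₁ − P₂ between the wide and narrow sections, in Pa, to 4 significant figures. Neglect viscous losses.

ΔP ≈ 380600 Pa

The volume flow rate is constant, so v₂ = (A₁/A₂)v₁ = (83.00/5.408)·1.782 = 27.35 m/s.
The pipe is horizontal, so Bernoulli reduces to P₁ + ½ρv₁² = P₂ + ½ρv₂².
P₁ − P₂ = ½·1022·(27.35² − 1.782²) = ½·1022·744.9 = 380600 Pa.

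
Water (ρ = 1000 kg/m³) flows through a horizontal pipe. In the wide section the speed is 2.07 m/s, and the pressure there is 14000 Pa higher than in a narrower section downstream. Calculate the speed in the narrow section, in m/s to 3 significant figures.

Horizontal Bernoulli: P₁ + ½ρv₁² = P₂ + ½ρv₂², so v₂² = v₁² + 2(P₁ − P₂)/ρ.
v₂ = √(2.07² + 2·14000/1000) = √(4.28 + 28.0) = 5.68 m/s.

v₂ ≈ 5.68 m/s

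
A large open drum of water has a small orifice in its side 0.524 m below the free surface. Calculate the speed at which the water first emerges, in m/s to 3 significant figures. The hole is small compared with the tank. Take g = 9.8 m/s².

Torricelli's result v = √(2gh) gives v = √(2·9.8·0.524) = 3.20 m/s.

v = 3.20 m/s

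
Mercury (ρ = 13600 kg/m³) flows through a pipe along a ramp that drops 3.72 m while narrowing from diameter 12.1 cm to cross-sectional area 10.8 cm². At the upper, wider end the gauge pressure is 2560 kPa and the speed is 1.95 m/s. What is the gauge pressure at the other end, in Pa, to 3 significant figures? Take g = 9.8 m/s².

Mass conservation (A₁v₁ = A₂v₂) gives v₂ = 1.95 × 115/10.8 = 20.8 m/s.
Energy conservation along the streamline gives P₂ = P₁ − ½ρ(v₂² − v₁²) − ρg(h₂ − h₁).
P₂ = 2560000 + ½·13600·(1.95² − 20.8²) − 13600·9.8·(−3.72) = 2560000 + (-2910000) − (-496000) = 150000 Pa.

P₂ = 150000 Pa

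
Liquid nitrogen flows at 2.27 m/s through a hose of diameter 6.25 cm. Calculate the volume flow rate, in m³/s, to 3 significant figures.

Q ≈ 0.00696 m³/s

Q = A·v = 0.00307 m² × 2.27 m/s = 0.00696 m³/s.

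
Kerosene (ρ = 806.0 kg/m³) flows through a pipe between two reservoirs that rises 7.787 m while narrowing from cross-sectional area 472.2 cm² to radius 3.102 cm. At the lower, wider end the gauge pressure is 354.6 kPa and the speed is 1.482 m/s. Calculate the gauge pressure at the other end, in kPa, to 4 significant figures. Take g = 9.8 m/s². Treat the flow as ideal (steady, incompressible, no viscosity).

P₂ ≈ 78.01 kPa

Continuity gives A₁v₁ = A₂v₂, so v₂ = (472.2 cm²)/(30.23 cm²) × 1.482 m/s = 23.15 m/s.
Bernoulli: P₁ + ½ρv₁² + ρg h₁ = P₂ + ½ρv₂² + ρg h₂, so P₂ = P₁ + ½ρ(v₁² − v₂²) − ρg(h₂ − h₁).
P₂ = 354600 + ½·806.0·(1.482² − 23.15²) − 806.0·9.8·(+7.787) = 354600 + (-215100) − (61510) = 78010 Pa.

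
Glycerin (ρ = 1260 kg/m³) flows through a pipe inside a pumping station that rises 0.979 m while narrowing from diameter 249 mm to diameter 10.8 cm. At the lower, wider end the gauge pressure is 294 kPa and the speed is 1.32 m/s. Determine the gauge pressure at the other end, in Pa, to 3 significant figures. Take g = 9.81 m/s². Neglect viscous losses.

Continuity gives A₁v₁ = A₂v₂, so v₂ = (487 cm²)/(91.6 cm²) × 1.32 m/s = 7.02 m/s.
Applying Bernoulli between the two ends and solving for P₂: P₂ = P₁ + ½ρ(v₁² − v₂²) − ρgΔh.
P₂ = 294000 + ½·1260·(1.32² − 7.02²) − 1260·9.81·(+0.979) = 294000 + (-29900) − (12100) = 252000 Pa.

252000 Pa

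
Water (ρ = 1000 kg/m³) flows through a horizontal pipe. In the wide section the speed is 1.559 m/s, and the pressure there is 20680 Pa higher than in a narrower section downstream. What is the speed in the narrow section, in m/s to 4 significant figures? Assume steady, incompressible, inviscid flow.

v₂ ≈ 6.617 m/s

Horizontal Bernoulli: P₁ + ½ρv₁² = P₂ + ½ρv₂², so v₂² = v₁² + 2(P₁ − P₂)/ρ.
v₂ = √(1.559² + 2·20680/1000) = √(2.430 + 41.36) = 6.617 m/s.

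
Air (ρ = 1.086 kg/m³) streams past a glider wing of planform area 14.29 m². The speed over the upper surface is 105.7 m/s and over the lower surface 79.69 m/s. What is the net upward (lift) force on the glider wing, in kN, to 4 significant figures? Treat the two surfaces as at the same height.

F = 37.42 kN

From P + ½ρv² = const at equal height, P_low − P_up = ½ρ(v_up² − v_low²).
ΔP = ½·1.086·(105.7² − 79.69²) = 2618 Pa.
Lift = ΔP · A = 2618 × 14.29 = 37420 N.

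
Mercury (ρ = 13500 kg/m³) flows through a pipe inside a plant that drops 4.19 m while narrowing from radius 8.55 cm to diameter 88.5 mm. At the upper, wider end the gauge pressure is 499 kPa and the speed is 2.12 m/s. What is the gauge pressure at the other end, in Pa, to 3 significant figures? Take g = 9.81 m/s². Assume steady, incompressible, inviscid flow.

P₂ = 661000 Pa

Mass conservation (A₁v₁ = A₂v₂) gives v₂ = 2.12 × 230/61.5 = 7.91 m/s.
Energy conservation along the streamline gives P₂ = P₁ − ½ρ(v₂² − v₁²) − ρg(h₂ − h₁).
P₂ = 499000 + ½·13500·(2.12² − 7.91²) − 13500·9.81·(−4.19) = 499000 + (-393000) − (-555000) = 661000 Pa.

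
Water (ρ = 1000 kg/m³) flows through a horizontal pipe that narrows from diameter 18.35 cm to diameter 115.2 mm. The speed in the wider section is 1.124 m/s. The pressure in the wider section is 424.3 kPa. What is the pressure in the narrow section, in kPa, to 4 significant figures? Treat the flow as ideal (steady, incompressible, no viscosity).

By continuity, v₂ = v₁·A₁/A₂ = 1.124·(264.5/104.2) = 2.852 m/s.
Along the horizontal streamline, P + ½ρv² is constant.
P₂ = P₁ − ½ρ(v₂² − v₁²) = 424300 − ½·1000·(2.852² − 1.124²) = 424300 − 3435 = 420900 Pa.

420.9 kPa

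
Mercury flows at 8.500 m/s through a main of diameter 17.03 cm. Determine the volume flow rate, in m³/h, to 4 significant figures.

Q = A·v = 0.02278 m² × 8.500 m/s = 0.1936 m³/s.
Converting: 0.1936 m³/s × 3600 = 697.0 m³/h.

Q ≈ 697.0 m³/h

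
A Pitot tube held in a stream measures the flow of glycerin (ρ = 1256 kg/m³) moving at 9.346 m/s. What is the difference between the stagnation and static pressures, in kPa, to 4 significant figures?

54.85 kPa

Bernoulli between the free stream and the stagnation point: ½ρv² = P_stag − P_static.
ΔP = ½·1256·9.346² = 54850 Pa.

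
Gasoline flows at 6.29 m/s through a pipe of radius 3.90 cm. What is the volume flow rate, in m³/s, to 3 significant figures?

Q ≈ 0.0301 m³/s

Q = A·v = 0.00478 m² × 6.29 m/s = 0.0301 m³/s.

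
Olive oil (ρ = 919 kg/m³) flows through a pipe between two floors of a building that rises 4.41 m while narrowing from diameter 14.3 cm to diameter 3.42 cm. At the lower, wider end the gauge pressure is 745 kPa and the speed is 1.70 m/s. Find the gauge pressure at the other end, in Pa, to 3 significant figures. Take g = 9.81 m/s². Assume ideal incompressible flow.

By continuity, v₂ = v₁·A₁/A₂ = 1.70·(161/9.19) = 29.7 m/s.
Bernoulli: P₁ + ½ρv₁² + ρg h₁ = P₂ + ½ρv₂² + ρg h₂, so P₂ = P₁ + ½ρ(v₁² − v₂²) − ρg(h₂ − h₁).
P₂ = 745000 + ½·919·(1.70² − 29.7²) − 919·9.81·(+4.41) = 745000 + (-405000) − (39800) = 301000 Pa.

P₂ = 301000 Pa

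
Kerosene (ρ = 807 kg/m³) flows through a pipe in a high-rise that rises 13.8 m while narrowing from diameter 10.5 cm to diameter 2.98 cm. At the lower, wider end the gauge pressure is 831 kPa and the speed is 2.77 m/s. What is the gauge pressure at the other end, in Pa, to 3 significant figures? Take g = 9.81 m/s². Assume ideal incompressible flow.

P₂ ≈ 248000 Pa

By continuity, v₂ = v₁·A₁/A₂ = 2.77·(86.6/6.97) = 34.4 m/s.
Energy conservation along the streamline gives P₂ = P₁ − ½ρ(v₂² − v₁²) − ρg(h₂ − h₁).
P₂ = 831000 + ½·807·(2.77² − 34.4²) − 807·9.81·(+13.8) = 831000 + (-474000) − (109000) = 248000 Pa.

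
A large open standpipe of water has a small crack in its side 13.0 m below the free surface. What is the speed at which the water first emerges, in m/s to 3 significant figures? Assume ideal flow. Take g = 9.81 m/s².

v ≈ 16.0 m/s

The surface is effectively still and both ends are open, so ½v² = gh and v = √(2·9.81·13.0) = 16.0 m/s.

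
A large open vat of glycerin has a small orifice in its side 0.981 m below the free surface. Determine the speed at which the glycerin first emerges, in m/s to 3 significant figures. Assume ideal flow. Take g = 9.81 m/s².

Bernoulli from surface to hole (P equal, v_surface ≈ 0): v = √(2gh) = √(2×9.81×0.981) = 4.39 m/s.

v = 4.39 m/s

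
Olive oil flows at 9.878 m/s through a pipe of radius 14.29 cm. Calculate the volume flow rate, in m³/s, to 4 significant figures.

Q = A·v = 0.06415 m² × 9.878 m/s = 0.6337 m³/s.

Q = 0.6337 m³/s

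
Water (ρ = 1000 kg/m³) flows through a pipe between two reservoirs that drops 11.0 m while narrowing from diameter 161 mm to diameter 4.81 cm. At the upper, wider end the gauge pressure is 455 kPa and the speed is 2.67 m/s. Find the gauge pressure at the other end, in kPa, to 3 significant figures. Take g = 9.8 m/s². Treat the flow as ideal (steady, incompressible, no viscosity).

P₂ = 119 kPa

Mass conservation (A₁v₁ = A₂v₂) gives v₂ = 2.67 × 204/18.2 = 29.9 m/s.
Energy conservation along the streamline gives P₂ = P₁ − ½ρ(v₂² − v₁²) − ρg(h₂ − h₁).
P₂ = 455000 + ½·1000·(2.67² − 29.9²) − 1000·9.8·(−11.0) = 455000 + (-444000) − (-108000) = 119000 Pa.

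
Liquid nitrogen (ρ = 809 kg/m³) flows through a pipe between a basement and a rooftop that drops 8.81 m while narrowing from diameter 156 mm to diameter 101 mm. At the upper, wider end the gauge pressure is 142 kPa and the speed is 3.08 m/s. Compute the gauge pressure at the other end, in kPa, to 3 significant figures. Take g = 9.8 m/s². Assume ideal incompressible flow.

P₂ ≈ 194 kPa

Mass conservation (A₁v₁ = A₂v₂) gives v₂ = 3.08 × 191/80.1 = 7.35 m/s.
Applying Bernoulli between the two ends and solving for P₂: P₂ = P₁ + ½ρ(v₁² − v₂²) − ρgΔh.
P₂ = 142000 + ½·809·(3.08² − 7.35²) − 809·9.8·(−8.81) = 142000 + (-18000) − (-69800) = 194000 Pa.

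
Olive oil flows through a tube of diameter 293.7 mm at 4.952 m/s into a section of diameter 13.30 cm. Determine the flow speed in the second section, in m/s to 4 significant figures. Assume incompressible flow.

Continuity gives A₁v₁ = A₂v₂, so v₂ = (677.5 cm²)/(138.9 cm²) × 4.952 m/s = 24.15 m/s.

v₂ ≈ 24.15 m/s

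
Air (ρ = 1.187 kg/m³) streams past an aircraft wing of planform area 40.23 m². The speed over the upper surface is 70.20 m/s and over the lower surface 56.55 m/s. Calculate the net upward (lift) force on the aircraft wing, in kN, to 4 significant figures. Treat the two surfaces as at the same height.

41.31 kN

The faster flow above has the lower pressure; Bernoulli (same height) gives ΔP = ½ρ(v_up² − v_low²).
ΔP = ½·1.187·(70.20² − 56.55²) = 1027 Pa.
Lift = ΔP · A = 1027 × 40.23 = 41310 N.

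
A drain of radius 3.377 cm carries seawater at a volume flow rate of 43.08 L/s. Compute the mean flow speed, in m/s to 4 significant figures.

Q = 43.08 L/s = 0.04308 m³/s.
v = Q/A = 0.04308 / 0.003583 = 12.02 m/s.

12.02 m/s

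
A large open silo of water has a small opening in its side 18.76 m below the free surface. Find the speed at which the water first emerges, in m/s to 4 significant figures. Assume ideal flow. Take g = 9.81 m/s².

v ≈ 19.19 m/s

With the surface at rest and both surface and jet at atmospheric pressure, Bernoulli gives ρg h = ½ρv², so v = √(2gh) = √(2·9.81·18.76) = 19.19 m/s.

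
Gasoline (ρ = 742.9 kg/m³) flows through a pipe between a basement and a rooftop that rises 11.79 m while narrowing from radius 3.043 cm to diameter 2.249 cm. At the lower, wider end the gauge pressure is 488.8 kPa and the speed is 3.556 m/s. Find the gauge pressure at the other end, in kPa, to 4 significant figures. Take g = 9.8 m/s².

P₂ = 155.8 kPa

Continuity gives A₁v₁ = A₂v₂, so v₂ = (29.09 cm²)/(3.973 cm²) × 3.556 m/s = 26.04 m/s.
Applying Bernoulli between the two ends and solving for P₂: P₂ = P₁ + ½ρ(v₁² − v₂²) − ρgΔh.
P₂ = 488800 + ½·742.9·(3.556² − 26.04²) − 742.9·9.8·(+11.79) = 488800 + (-247200) − (85840) = 155800 Pa.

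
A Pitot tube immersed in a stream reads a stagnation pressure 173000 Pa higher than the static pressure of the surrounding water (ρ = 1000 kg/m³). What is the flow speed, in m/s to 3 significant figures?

Bernoulli between the free stream and the stagnation point: ½ρv² = P_stag − P_static.
v = √(2ΔP/ρ) = √(2·173000/1000) = 18.6 m/s.

18.6 m/s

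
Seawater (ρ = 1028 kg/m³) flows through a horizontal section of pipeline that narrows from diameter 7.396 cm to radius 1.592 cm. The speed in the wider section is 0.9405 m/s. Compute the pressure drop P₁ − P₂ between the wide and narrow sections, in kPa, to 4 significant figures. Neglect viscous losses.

ΔP = 12.78 kPa

Continuity gives A₁v₁ = A₂v₂, so v₂ = (42.96 cm²)/(7.962 cm²) × 0.9405 m/s = 5.075 m/s.
The pipe is horizontal, so Bernoulli reduces to P₁ + ½ρv₁² = P₂ + ½ρv₂².
P₁ − P₂ = ½·1028·(5.075² − 0.9405²) = ½·1028·24.87 = 12780 Pa.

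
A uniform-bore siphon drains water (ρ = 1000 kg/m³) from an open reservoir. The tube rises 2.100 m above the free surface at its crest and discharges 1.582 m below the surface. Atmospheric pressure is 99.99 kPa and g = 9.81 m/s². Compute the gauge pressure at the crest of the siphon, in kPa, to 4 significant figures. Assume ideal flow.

From the surface to the outlet (both open to atmosphere, surface at rest): v = √(2g·h_out) = √(2·9.81·1.582) = 5.571 m/s.
Continuity keeps v the same throughout the tube; from surface to crest, P_atm + 0 = P_top + ½ρv² + ρg·h_top.
P_top = 99990 − ½·1000·5.571² − 1000·9.81·2.100 = 63870 Pa. So P_gauge = P_top − P_atm = -36120 Pa.

P_gauge ≈ -36.12 kPa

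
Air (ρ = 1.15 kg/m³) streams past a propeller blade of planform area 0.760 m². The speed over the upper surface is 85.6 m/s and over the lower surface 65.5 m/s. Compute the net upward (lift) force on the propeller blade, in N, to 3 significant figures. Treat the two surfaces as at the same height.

F = 1330 N

The faster flow above has the lower pressure; Bernoulli (same height) gives ΔP = ½ρ(v_up² − v_low²).
ΔP = ½·1.15·(85.6² − 65.5²) = 1750 Pa.
Lift = ΔP · A = 1750 × 0.760 = 1330 N.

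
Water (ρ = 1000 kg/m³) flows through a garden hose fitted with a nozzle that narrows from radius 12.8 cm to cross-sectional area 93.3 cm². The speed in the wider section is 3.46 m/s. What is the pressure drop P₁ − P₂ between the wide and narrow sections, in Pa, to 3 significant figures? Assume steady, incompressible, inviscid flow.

ΔP = 176000 Pa

By continuity, v₂ = v₁·A₁/A₂ = 3.46·(515/93.3) = 19.1 m/s.
Bernoulli (h₁ = h₂): P₁ − P₂ = ½ρ(v₂² − v₁²).
P₁ − P₂ = ½·1000·(19.1² − 3.46²) = ½·1000·352 = 176000 Pa.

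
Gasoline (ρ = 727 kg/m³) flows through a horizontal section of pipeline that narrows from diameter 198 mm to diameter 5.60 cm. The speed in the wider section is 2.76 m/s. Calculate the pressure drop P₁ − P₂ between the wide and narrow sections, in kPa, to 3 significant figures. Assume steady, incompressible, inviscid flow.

The volume flow rate is constant, so v₂ = (A₁/A₂)v₁ = (308/24.6)·2.76 = 34.5 m/s.
The pipe is horizontal, so Bernoulli reduces to P₁ + ½ρv₁² = P₂ + ½ρv₂².
P₁ − P₂ = ½·727·(34.5² − 2.76²) = ½·727·1180 = 430000 Pa.

ΔP ≈ 430 kPa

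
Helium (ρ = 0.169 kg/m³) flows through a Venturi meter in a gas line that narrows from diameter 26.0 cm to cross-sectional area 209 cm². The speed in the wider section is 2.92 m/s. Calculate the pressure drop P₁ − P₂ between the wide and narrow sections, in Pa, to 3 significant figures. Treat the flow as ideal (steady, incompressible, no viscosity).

ΔP = 3.93 Pa

By continuity, v₂ = v₁·A₁/A₂ = 2.92·(531/209) = 7.42 m/s.
Along the horizontal streamline, P + ½ρv² is constant.
P₁ − P₂ = ½·0.169·(7.42² − 2.92²) = ½·0.169·46.5 = 3.93 Pa.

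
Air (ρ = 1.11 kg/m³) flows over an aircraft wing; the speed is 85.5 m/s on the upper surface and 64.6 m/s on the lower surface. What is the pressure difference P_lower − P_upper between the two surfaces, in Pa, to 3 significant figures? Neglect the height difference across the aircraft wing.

Bernoulli (same height): P_lower − P_upper = ½ρ(v_upper² − v_lower²).
ΔP = ½·1.11·(85.5² − 64.6²) = 1740 Pa.

ΔP ≈ 1740 Pa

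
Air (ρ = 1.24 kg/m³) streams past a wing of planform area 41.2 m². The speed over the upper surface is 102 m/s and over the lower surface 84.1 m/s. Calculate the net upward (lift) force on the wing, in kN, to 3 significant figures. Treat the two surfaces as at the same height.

With equal heights on the two surfaces, Bernoulli gives P_lower − P_upper = ½ρ(v_upper² − v_lower²).
ΔP = ½·1.24·(102² − 84.1²) = 2070 Pa.
Lift = ΔP · A = 2070 × 41.2 = 85100 N.

85.1 kN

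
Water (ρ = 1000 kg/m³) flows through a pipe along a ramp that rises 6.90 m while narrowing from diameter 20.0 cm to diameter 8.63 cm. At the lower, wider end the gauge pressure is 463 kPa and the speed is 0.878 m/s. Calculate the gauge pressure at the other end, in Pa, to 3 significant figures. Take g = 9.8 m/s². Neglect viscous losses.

P₂ ≈ 385000 Pa

By continuity, v₂ = v₁·A₁/A₂ = 0.878·(314/58.5) = 4.72 m/s.
Bernoulli: P₁ + ½ρv₁² + ρg h₁ = P₂ + ½ρv₂² + ρg h₂, so P₂ = P₁ + ½ρ(v₁² − v₂²) − ρg(h₂ − h₁).
P₂ = 463000 + ½·1000·(0.878² − 4.72²) − 1000·9.8·(+6.90) = 463000 + (-10700) − (67600) = 385000 Pa.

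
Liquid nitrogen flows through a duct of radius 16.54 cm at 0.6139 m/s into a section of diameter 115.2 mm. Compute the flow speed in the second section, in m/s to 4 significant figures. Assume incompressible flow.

5.062 m/s

By continuity, v₂ = v₁·A₁/A₂ = 0.6139·(859.5/104.2) = 5.062 m/s.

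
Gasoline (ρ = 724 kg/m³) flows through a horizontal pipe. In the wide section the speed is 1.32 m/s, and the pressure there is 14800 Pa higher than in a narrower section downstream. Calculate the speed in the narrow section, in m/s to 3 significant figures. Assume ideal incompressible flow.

v₂ = 6.53 m/s

With h₁ = h₂, rearranging Bernoulli gives v₂ = √(v₁² + 2ΔP/ρ).
v₂ = √(1.32² + 2·14800/724) = √(1.74 + 40.9) = 6.53 m/s.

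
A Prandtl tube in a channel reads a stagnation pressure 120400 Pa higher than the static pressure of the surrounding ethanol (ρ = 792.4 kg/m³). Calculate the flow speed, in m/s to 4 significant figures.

At the stagnation point the flow is brought to rest, so Bernoulli gives P_stag − P_static = ½ρv².
v = √(2ΔP/ρ) = √(2·120400/792.4) = 17.43 m/s.

17.43 m/s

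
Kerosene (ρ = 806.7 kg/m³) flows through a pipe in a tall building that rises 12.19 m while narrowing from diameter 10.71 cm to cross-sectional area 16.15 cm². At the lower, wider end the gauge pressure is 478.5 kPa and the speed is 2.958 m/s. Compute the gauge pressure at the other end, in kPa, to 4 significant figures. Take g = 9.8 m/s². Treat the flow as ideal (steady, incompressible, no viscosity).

Continuity gives A₁v₁ = A₂v₂, so v₂ = (90.09 cm²)/(16.15 cm²) × 2.958 m/s = 16.50 m/s.
Energy conservation along the streamline gives P₂ = P₁ − ½ρ(v₂² − v₁²) − ρg(h₂ − h₁).
P₂ = 478500 + ½·806.7·(2.958² − 16.50²) − 806.7·9.8·(+12.19) = 478500 + (-106300) − (96370) = 275800 Pa.

P₂ ≈ 275.8 kPa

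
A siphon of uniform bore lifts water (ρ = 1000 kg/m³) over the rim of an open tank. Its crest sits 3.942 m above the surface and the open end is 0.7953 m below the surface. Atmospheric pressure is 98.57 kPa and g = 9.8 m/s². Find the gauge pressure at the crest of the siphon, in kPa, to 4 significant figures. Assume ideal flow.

From the surface to the outlet (both open to atmosphere, surface at rest): v = √(2g·h_out) = √(2·9.8·0.7953) = 3.948 m/s.
The bore is uniform, so the speed at the crest is the same v. Bernoulli surface→crest: P_atm = P_top + ½ρv² + ρg·h_top.
P_top = 98570 − ½·1000·3.948² − 1000·9.8·3.942 = 52140 Pa. So P_gauge = P_top − P_atm = -46430 Pa.

-46.43 kPa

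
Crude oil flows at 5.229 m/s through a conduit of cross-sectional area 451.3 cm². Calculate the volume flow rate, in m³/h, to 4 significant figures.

849.5 m³/h

Q = A·v = 0.04513 m² × 5.229 m/s = 0.2360 m³/s.
Converting: 0.2360 m³/s × 3600 = 849.5 m³/h.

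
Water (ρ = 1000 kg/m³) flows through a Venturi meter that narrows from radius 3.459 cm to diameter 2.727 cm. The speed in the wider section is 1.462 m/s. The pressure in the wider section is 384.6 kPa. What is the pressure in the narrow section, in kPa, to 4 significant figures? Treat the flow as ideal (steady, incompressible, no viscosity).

The volume flow rate is constant, so v₂ = (A₁/A₂)v₁ = (37.59/5.841)·1.462 = 9.409 m/s.
Bernoulli (h₁ = h₂): P₁ − P₂ = ½ρ(v₂² − v₁²).
P₂ = P₁ − ½ρ(v₂² − v₁²) = 384600 − ½·1000·(9.409² − 1.462²) = 384600 − 43190 = 341400 Pa.

P₂ ≈ 341.4 kPa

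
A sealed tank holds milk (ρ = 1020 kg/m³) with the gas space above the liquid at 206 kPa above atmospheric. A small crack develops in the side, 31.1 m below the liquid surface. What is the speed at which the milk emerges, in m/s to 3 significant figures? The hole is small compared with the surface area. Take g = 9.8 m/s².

Take point 1 at the surface (v₁ ≈ 0) and point 2 at the hole (at atmospheric pressure). Bernoulli: P₁ + ρg h = P_atm + ½ρv₂².
With P₁ − P_atm = 206000 Pa, v₂ = √(2gh + 2ΔP/ρ) = √(2·9.8·31.1 + 2·206000/1020) = 31.8 m/s.

31.8 m/s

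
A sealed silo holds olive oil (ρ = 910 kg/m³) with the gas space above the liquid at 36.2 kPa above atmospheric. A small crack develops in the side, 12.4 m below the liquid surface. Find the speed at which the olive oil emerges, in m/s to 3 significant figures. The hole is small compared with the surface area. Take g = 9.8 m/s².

Take point 1 at the surface (v₁ ≈ 0) and point 2 at the hole (at atmospheric pressure). Bernoulli: P₁ + ρg h = P_atm + ½ρv₂².
With P₁ − P_atm = 36200 Pa, v₂ = √(2gh + 2ΔP/ρ) = √(2·9.8·12.4 + 2·36200/910) = 18.0 m/s.

v ≈ 18.0 m/s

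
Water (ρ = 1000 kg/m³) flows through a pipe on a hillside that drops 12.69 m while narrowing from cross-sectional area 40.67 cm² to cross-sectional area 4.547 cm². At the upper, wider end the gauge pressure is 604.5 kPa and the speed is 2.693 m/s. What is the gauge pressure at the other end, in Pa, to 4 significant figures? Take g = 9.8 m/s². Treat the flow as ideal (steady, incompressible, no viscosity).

The volume flow rate is constant, so v₂ = (A₁/A₂)v₁ = (40.67/4.547)·2.693 = 24.09 m/s.
Energy conservation along the streamline gives P₂ = P₁ − ½ρ(v₂² − v₁²) − ρg(h₂ − h₁).
P₂ = 604500 + ½·1000·(2.693² − 24.09²) − 1000·9.8·(−12.69) = 604500 + (-286500) − (-124400) = 442400 Pa.

P₂ = 442400 Pa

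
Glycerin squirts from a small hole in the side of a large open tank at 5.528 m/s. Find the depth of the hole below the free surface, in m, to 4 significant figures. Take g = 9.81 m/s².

Inverting v = √(2gh) gives h = v² / 2g.
h = 5.528²/(2·9.81) = 30.56/19.62 = 1.558 m.

h ≈ 1.558 m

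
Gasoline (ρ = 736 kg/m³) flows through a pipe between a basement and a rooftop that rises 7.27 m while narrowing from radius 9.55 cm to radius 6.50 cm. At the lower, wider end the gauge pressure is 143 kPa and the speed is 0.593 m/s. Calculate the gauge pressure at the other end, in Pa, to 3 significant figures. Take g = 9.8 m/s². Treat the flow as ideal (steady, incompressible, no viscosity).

P₂ = 90100 Pa

By continuity, v₂ = v₁·A₁/A₂ = 0.593·(287/133) = 1.28 m/s.
Applying Bernoulli between the two ends and solving for P₂: P₂ = P₁ + ½ρ(v₁² − v₂²) − ρgΔh.
P₂ = 143000 + ½·736·(0.593² − 1.28²) − 736·9.8·(+7.27) = 143000 + (-474) − (52400) = 90100 Pa.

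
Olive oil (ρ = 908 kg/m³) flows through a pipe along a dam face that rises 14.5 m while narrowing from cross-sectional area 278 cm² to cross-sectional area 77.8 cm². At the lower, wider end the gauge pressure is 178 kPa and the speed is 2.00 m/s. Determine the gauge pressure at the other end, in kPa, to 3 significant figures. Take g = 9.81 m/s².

Mass conservation (A₁v₁ = A₂v₂) gives v₂ = 2.00 × 278/77.8 = 7.15 m/s.
Applying Bernoulli between the two ends and solving for P₂: P₂ = P₁ + ½ρ(v₁² − v₂²) − ρgΔh.
P₂ = 178000 + ½·908·(2.00² − 7.15²) − 908·9.81·(+14.5) = 178000 + (-21400) − (129000) = 27500 Pa.

P₂ = 27.5 kPa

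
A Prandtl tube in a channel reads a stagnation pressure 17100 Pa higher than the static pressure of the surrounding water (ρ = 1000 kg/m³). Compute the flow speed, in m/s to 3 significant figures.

v ≈ 5.85 m/s

At the stagnation point the flow is brought to rest, so Bernoulli gives P_stag − P_static = ½ρv².
v = √(2ΔP/ρ) = √(2·17100/1000) = 5.85 m/s.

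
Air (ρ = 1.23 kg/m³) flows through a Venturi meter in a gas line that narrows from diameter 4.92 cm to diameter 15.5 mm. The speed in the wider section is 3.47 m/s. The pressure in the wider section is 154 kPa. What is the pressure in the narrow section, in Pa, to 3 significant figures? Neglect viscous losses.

P₂ ≈ 153000 Pa

Mass conservation (A₁v₁ = A₂v₂) gives v₂ = 3.47 × 19.0/1.89 = 35.0 m/s.
Along the horizontal streamline, P + ½ρv² is constant.
P₂ = P₁ − ½ρ(v₂² − v₁²) = 154000 − ½·1.23·(35.0² − 3.47²) = 154000 − 744 = 153000 Pa.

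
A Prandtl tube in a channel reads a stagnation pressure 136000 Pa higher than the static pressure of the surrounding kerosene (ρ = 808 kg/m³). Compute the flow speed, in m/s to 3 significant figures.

v ≈ 18.3 m/s

At the stagnation point the flow is brought to rest, so Bernoulli gives P_stag − P_static = ½ρv².
v = √(2ΔP/ρ) = √(2·136000/808) = 18.3 m/s.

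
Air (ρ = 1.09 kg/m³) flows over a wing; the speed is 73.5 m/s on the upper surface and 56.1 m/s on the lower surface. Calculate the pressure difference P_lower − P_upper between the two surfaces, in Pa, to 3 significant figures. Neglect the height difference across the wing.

The pressure is lower where the speed is higher: ΔP = ½ρ(v_up² − v_low²).
ΔP = ½·1.09·(73.5² − 56.1²) = 1230 Pa.

ΔP ≈ 1230 Pa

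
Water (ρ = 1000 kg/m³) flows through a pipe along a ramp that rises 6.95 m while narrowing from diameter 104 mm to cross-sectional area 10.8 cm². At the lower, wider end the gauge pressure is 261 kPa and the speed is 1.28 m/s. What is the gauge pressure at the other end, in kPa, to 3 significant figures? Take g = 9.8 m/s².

Continuity gives A₁v₁ = A₂v₂, so v₂ = (84.9 cm²)/(10.8 cm²) × 1.28 m/s = 10.1 m/s.
Bernoulli: P₁ + ½ρv₁² + ρg h₁ = P₂ + ½ρv₂² + ρg h₂, so P₂ = P₁ + ½ρ(v₁² − v₂²) − ρg(h₂ − h₁).
P₂ = 261000 + ½·1000·(1.28² − 10.1²) − 1000·9.8·(+6.95) = 261000 + (-49900) − (68100) = 143000 Pa.

143 kPa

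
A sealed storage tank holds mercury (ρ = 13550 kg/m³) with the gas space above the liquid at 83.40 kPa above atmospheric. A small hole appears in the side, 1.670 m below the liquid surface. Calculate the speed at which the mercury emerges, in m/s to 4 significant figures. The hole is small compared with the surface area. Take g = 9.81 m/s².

Take point 1 at the surface (v₁ ≈ 0) and point 2 at the hole (at atmospheric pressure). Bernoulli: P₁ + ρg h = P_atm + ½ρv₂².
With P₁ − P_atm = 83400 Pa, v₂ = √(2gh + 2ΔP/ρ) = √(2·9.81·1.670 + 2·83400/13550) = 6.714 m/s.

v ≈ 6.714 m/s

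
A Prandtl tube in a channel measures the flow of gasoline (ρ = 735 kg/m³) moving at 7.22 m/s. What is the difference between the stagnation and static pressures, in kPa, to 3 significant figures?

ΔP = 19.2 kPa

The dynamic pressure equals the rise in static pressure at the stagnation point: ΔP = ½ρv².
ΔP = ½·735·7.22² = 19200 Pa.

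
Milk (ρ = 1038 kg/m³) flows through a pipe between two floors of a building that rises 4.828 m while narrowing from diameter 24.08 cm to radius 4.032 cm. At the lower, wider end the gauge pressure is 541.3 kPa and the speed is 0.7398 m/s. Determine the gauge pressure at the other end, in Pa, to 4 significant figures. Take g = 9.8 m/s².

By continuity, v₂ = v₁·A₁/A₂ = 0.7398·(455.4/51.07) = 6.597 m/s.
Applying Bernoulli between the two ends and solving for P₂: P₂ = P₁ + ½ρ(v₁² − v₂²) − ρgΔh.
P₂ = 541300 + ½·1038·(0.7398² − 6.597²) − 1038·9.8·(+4.828) = 541300 + (-22300) − (49110) = 469900 Pa.

P₂ ≈ 469900 Pa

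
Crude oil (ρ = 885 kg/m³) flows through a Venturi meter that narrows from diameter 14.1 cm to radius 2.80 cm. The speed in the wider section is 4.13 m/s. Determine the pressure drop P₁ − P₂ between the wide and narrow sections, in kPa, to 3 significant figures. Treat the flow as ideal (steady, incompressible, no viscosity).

ΔP ≈ 296 kPa

Mass conservation (A₁v₁ = A₂v₂) gives v₂ = 4.13 × 156/24.6 = 26.2 m/s.
The pipe is horizontal, so Bernoulli reduces to P₁ + ½ρv₁² = P₂ + ½ρv₂².
P₁ − P₂ = ½·885·(26.2² − 4.13²) = ½·885·668 = 296000 Pa.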